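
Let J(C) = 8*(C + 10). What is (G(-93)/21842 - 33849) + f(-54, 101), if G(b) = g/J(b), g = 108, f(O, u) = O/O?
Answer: -122725130683/3625772 ≈ -33848.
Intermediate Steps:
f(O, u) = 1
J(C) = 80 + 8*C (J(C) = 8*(10 + C) = 80 + 8*C)
G(b) = 108/(80 + 8*b)
(G(-93)/21842 - 33849) + f(-54, 101) = ((27/(2*(10 - 93)))/21842 - 33849) + 1 = (((27/2)/(-83))*(1/21842) - 33849) + 1 = (((27/2)*(-1/83))*(1/21842) - 33849) + 1 = (-27/166*1/21842 - 33849) + 1 = (-27/3625772 - 33849) + 1 = -122728756455/3625772 + 1 = -122725130683/3625772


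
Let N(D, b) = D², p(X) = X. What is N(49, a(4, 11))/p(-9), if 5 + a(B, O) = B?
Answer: -2401/9 ≈ -266.78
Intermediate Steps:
a(B, O) = -5 + B
N(49, a(4, 11))/p(-9) = 49²/(-9) = 2401*(-⅑) = -2401/9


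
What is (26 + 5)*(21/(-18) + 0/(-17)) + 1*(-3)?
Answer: -235/6 ≈ -39.167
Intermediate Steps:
(26 + 5)*(21/(-18) + 0/(-17)) + 1*(-3) = 31*(21*(-1/18) + 0*(-1/17)) - 3 = 31*(-7/6 + 0) - 3 = 31*(-7/6) - 3 = -217/6 - 3 = -235/6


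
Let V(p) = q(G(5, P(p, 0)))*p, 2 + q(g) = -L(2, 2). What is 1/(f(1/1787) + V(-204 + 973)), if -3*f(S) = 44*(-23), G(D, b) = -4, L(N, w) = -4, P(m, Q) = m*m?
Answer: 3/5626 ≈ 0.00053324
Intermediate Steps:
P(m, Q) = m²
q(g) = 2 (q(g) = -2 - 1*(-4) = -2 + 4 = 2)
f(S) = 1012/3 (f(S) = -44*(-23)/3 = -⅓*(-1012) = 1012/3)
V(p) = 2*p
1/(f(1/1787) + V(-204 + 973)) = 1/(1012/3 + 2*(-204 + 973)) = 1/(1012/3 + 2*769) = 1/(1012/3 + 1538) = 1/(5626/3) = 3/5626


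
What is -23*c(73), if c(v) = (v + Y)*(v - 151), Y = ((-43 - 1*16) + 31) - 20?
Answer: 44850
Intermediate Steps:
Y = -48 (Y = ((-43 - 16) + 31) - 20 = (-59 + 31) - 20 = -28 - 20 = -48)
c(v) = (-151 + v)*(-48 + v) (c(v) = (v - 48)*(v - 151) = (-48 + v)*(-151 + v) = (-151 + v)*(-48 + v))
-23*c(73) = -23*(7248 + 73**2 - 199*73) = -23*(7248 + 5329 - 14527) = -23*(-1950) = 44850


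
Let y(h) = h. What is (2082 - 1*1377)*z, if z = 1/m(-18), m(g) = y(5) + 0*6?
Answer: 141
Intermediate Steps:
m(g) = 5 (m(g) = 5 + 0*6 = 5 + 0 = 5)
z = ⅕ (z = 1/5 = ⅕ ≈ 0.20000)
(2082 - 1*1377)*z = (2082 - 1*1377)*(⅕) = (2082 - 1377)*(⅕) = 705*(⅕) = 141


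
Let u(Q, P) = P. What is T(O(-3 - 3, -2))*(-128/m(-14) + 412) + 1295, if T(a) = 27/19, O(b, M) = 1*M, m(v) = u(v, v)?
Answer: 251831/133 ≈ 1893.5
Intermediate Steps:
m(v) = v
O(b, M) = M
T(a) = 27/19 (T(a) = 27*(1/19) = 27/19)
T(O(-3 - 3, -2))*(-128/m(-14) + 412) + 1295 = 27*(-128/(-14) + 412)/19 + 1295 = 27*(-128*(-1/14) + 412)/19 + 1295 = 27*(64/7 + 412)/19 + 1295 = (27/19)*(2948/7) + 1295 = 79596/133 + 1295 = 251831/133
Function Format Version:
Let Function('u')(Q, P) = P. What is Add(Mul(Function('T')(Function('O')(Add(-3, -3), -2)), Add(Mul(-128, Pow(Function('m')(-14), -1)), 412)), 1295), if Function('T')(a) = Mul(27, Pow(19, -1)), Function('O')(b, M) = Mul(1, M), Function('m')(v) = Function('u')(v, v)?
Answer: Rational(251831, 133) ≈ 1893.5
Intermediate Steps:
Function('m')(v) = v
Function('O')(b, M) = M
Function('T')(a) = Rational(27, 19) (Function('T')(a) = Mul(27, Rational(1, 19)) = Rational(27, 19))
Add(Mul(Function('T')(Function('O')(Add(-3, -3), -2)), Add(Mul(-128, Pow(Function('m')(-14), -1)), 412)), 1295) = Add(Mul(Rational(27, 19), Add(Mul(-128, Pow(-14, -1)), 412)), 1295) = Add(Mul(Rational(27, 19), Add(Mul(-128, Rational(-1, 14)), 412)), 1295) = Add(Mul(Rational(27, 19), Add(Rational(64, 7), 412)), 1295) = Add(Mul(Rational(27, 19), Rational(2948, 7)), 1295) = Add(Rational(79596, 133), 1295) = Rational(251831, 133)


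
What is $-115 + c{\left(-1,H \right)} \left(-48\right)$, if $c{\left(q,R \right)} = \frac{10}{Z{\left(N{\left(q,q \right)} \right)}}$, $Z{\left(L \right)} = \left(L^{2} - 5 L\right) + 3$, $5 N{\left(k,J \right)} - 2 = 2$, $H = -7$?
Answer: $\frac{3655}{3} \approx 1218.3$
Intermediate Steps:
$N{\left(k,J \right)} = \frac{4}{5}$ ($N{\left(k,J \right)} = \frac{2}{5} + \frac{1}{5} \cdot 2 = \frac{2}{5} + \frac{2}{5} = \frac{4}{5}$)
$Z{\left(L \right)} = 3 + L^{2} - 5 L$
$c{\left(q,R \right)} = - \frac{250}{9}$ ($c{\left(q,R \right)} = \frac{10}{3 + \left(\frac{4}{5}\right)^{2} - 4} = \frac{10}{3 + \frac{16}{25} - 4} = \frac{10}{- \frac{9}{25}} = 10 \left(- \frac{25}{9}\right) = - \frac{250}{9}$)
$-115 + c{\left(-1,H \right)} \left(-48\right) = -115 - - \frac{4000}{3} = -115 + \frac{4000}{3} = \frac{3655}{3}$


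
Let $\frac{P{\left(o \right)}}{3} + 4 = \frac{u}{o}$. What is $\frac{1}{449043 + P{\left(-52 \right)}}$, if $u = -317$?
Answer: $\frac{52}{23350563} \approx 2.2269 \cdot 10^{-6}$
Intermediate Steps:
$P{\left(o \right)} = -12 - \frac{951}{o}$ ($P{\left(o \right)} = -12 + 3 \left(- \frac{317}{o}\right) = -12 - \frac{951}{o}$)
$\frac{1}{449043 + P{\left(-52 \right)}} = \frac{1}{449043 - \left(12 + \frac{951}{-52}\right)} = \frac{1}{449043 - - \frac{327}{52}} = \frac{1}{449043 + \left(-12 + \frac{951}{52}\right)} = \frac{1}{449043 + \frac{327}{52}} = \frac{1}{\frac{23350563}{52}} = \frac{52}{23350563}$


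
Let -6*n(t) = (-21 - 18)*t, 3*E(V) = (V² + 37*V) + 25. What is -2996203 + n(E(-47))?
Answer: -5990261/2 ≈ -2.9951e+6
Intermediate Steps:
E(V) = 25/3 + V²/3 + 37*V/3 (E(V) = ((V² + 37*V) + 25)/3 = (25 + V² + 37*V)/3 = 25/3 + V²/3 + 37*V/3)
n(t) = 13*t/2 (n(t) = -(-21 - 18)*t/6 = -(-13)*t/2 = 13*t/2)
-2996203 + n(E(-47)) = -2996203 + 13*(25/3 + (⅓)*(-47)² + (37/3)*(-47))/2 = -2996203 + 13*(25/3 + (⅓)*2209 - 1739/3)/2 = -2996203 + 13*(25/3 + 2209/3 - 1739/3)/2 = -2996203 + (13/2)*165 = -2996203 + 2145/2 = -5990261/2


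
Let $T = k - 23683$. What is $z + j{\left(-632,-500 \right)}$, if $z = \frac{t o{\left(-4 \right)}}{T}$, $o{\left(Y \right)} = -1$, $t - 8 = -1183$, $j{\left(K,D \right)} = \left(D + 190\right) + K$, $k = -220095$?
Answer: $- \frac{229640051}{243778} \approx -942.0$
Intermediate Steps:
$j{\left(K,D \right)} = 190 + D + K$ ($j{\left(K,D \right)} = \left(190 + D\right) + K = 190 + D + K$)
$t = -1175$ ($t = 8 - 1183 = -1175$)
$T = -243778$ ($T = -220095 - 23683 = -243778$)
$z = - \frac{1175}{243778}$ ($z = \frac{\left(-1175\right) \left(-1\right)}{-243778} = 1175 \left(- \frac{1}{243778}\right) = - \frac{1175}{243778} \approx -0.00482$)
$z + j{\left(-632,-500 \right)} = - \frac{1175}{243778} - 942 = - \frac{229640051}{243778}$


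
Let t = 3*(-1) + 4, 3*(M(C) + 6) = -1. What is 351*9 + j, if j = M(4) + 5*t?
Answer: 9473/3 ≈ 3157.7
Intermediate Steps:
M(C) = -19/3 (M(C) = -6 + (1/3)*(-1) = -6 - 1/3 = -19/3)
t = 1 (t = -3 + 4 = 1)
j = -4/3 (j = -19/3 + 5*1 = -19/3 + 5 = -4/3 ≈ -1.3333)
351*9 + j = 351*9 - 4/3 = 3159 - 4/3 = 9473/3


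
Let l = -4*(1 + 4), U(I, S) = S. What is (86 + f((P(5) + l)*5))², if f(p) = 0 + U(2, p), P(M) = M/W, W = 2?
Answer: 9/4 ≈ 2.2500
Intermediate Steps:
P(M) = M/2
l = -20 (l = -4*5 = -20)
f(p) = p (f(p) = 0 + p = p)
(86 + f((P(5) + l)*5))² = (86 + ((½)*5 - 20)*5)² = (86 + (5/2 - 20)*5)² = (86 - 35/2*5)² = (86 - 175/2)² = (-3/2)² = 9/4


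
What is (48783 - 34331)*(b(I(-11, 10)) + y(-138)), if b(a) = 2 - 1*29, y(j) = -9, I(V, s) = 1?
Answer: -520272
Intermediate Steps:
b(a) = -27 (b(a) = 2 - 29 = -27)
(48783 - 34331)*(b(I(-11, 10)) + y(-138)) = (48783 - 34331)*(-27 - 9) = 14452*(-36) = -520272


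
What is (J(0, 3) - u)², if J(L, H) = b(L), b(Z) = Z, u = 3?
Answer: 9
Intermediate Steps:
J(L, H) = L
(J(0, 3) - u)² = (0 - 1*3)² = (0 - 3)² = (-3)² = 9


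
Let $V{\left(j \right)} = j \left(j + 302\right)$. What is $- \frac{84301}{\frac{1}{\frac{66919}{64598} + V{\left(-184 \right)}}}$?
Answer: $\frac{118230875929957}{64598} \approx 1.8303 \cdot 10^{9}$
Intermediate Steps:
$V{\left(j \right)} = j \left(302 + j\right)$
$- \frac{84301}{\frac{1}{\frac{66919}{64598} + V{\left(-184 \right)}}} = - \frac{84301}{\frac{1}{\frac{66919}{64598} - 184 \left(302 - 184\right)}} = - \frac{84301}{\frac{1}{66919 \cdot \frac{1}{64598} - 21712}} = - \frac{84301}{\frac{1}{\frac{66919}{64598} - 21712}} = - \frac{84301}{\frac{1}{- \frac{1402484857}{64598}}} = - \frac{84301}{- \frac{64598}{1402484857}} = \left(-84301\right) \left(- \frac{1402484857}{64598}\right) = \frac{118230875929957}{64598}$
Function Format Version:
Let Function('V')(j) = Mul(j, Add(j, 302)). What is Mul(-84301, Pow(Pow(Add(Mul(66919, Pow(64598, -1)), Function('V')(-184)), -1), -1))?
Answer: Rational(118230875929957, 64598) ≈ 1.8303e+9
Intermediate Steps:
Function('V')(j) = Mul(j, Add(302, j))
Mul(-84301, Pow(Pow(Add(Mul(66919, Pow(64598, -1)), Function('V')(-184)), -1), -1)) = Mul(-84301, Pow(Pow(Add(Mul(66919, Pow(64598, -1)), Mul(-184, Add(302, -184))), -1), -1)) = Mul(-84301, Pow(Pow(Add(Mul(66919, Rational(1, 64598)), Mul(-184, 118)), -1), -1)) = Mul(-84301, Pow(Pow(Add(Rational(66919, 64598), -21712), -1), -1)) = Mul(-84301, Pow(Pow(Rational(-1402484857, 64598), -1), -1)) = Mul(-84301, Pow(Rational(-64598, 1402484857), -1)) = Mul(-84301, Rational(-1402484857, 64598)) = Rational(118230875929957, 64598)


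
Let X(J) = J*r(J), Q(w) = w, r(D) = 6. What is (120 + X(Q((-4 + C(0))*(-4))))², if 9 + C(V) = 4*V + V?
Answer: 186624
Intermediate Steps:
C(V) = -9 + 5*V (C(V) = -9 + (4*V + V) = -9 + 5*V)
X(J) = 6*J (X(J) = J*6 = 6*J)
(120 + X(Q((-4 + C(0))*(-4))))² = (120 + 6*((-4 + (-9 + 5*0))*(-4)))² = (120 + 6*((-4 + (-9 + 0))*(-4)))² = (120 + 6*((-4 - 9)*(-4)))² = (120 + 6*(-13*(-4)))² = (120 + 6*52)² = (120 + 312)² = 432² = 186624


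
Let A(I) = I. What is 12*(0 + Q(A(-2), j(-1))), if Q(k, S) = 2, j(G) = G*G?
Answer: 24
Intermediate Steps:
j(G) = G²
12*(0 + Q(A(-2), j(-1))) = 12*(0 + 2) = 12*2 = 24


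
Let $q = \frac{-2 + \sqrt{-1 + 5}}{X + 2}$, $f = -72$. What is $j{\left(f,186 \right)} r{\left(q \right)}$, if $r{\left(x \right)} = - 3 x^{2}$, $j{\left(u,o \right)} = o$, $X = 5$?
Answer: $0$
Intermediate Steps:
$q = 0$ ($q = \frac{-2 + \sqrt{-1 + 5}}{5 + 2} = \frac{-2 + \sqrt{4}}{7} = \left(-2 + 2\right) \frac{1}{7} = 0 \cdot \frac{1}{7} = 0$)
$j{\left(f,186 \right)} r{\left(q \right)} = 186 \left(- 3 \cdot 0^{2}\right) = 186 \left(\left(-3\right) 0\right) = 186 \cdot 0 = 0$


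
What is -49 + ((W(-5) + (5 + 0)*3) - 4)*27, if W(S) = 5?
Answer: 383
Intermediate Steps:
-49 + ((W(-5) + (5 + 0)*3) - 4)*27 = -49 + ((5 + (5 + 0)*3) - 4)*27 = -49 + ((5 + 5*3) - 4)*27 = -49 + ((5 + 15) - 4)*27 = -49 + (20 - 4)*27 = -49 + 16*27 = -49 + 432 = 383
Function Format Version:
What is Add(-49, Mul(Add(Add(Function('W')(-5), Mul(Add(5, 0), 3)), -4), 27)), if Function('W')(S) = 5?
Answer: 383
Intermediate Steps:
Add(-49, Mul(Add(Add(Function('W')(-5), Mul(Add(5, 0), 3)), -4), 27)) = Add(-49, Mul(Add(Add(5, Mul(Add(5, 0), 3)), -4), 27)) = Add(-49, Mul(Add(Add(5, Mul(5, 3)), -4), 27)) = Add(-49, Mul(Add(Add(5, 15), -4), 27)) = Add(-49, Mul(Add(20, -4), 27)) = Add(-49, Mul(16, 27)) = Add(-49, 432) = 383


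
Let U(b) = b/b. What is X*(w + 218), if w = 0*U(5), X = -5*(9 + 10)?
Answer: -20710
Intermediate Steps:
U(b) = 1
X = -95 (X = -5*19 = -95)
w = 0 (w = 0*1 = 0)
X*(w + 218) = -95*(0 + 218) = -95*218 = -20710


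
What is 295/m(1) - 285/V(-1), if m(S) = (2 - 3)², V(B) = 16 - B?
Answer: 4730/17 ≈ 278.24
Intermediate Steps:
m(S) = 1 (m(S) = (-1)² = 1)
295/m(1) - 285/V(-1) = 295/1 - 285/(16 - 1*(-1)) = 295*1 - 285/(16 + 1) = 295 - 285/17 = 4730/17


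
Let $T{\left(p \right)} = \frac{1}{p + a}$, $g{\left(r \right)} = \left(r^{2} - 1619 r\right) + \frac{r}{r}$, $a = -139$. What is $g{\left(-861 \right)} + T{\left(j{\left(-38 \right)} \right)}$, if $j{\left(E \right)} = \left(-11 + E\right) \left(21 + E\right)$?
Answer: $\frac{1481885015}{694} \approx 2.1353 \cdot 10^{6}$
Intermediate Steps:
$g{\left(r \right)} = 1 + r^{2} - 1619 r$ ($g{\left(r \right)} = \left(r^{2} - 1619 r\right) + 1 = 1 + r^{2} - 1619 r$)
$T{\left(p \right)} = \frac{1}{-139 + p}$ ($T{\left(p \right)} = \frac{1}{p - 139} = \frac{1}{-139 + p}$)
$g{\left(-861 \right)} + T{\left(j{\left(-38 \right)} \right)} = \left(1 + \left(-861\right)^{2} - -1393959\right) + \frac{1}{-139 + \left(-231 + \left(-38\right)^{2} + 10 \left(-38\right)\right)} = \left(1 + 741321 + 1393959\right) + \frac{1}{-139 - -833} = 2135281 + \frac{1}{-139 + 833} = 2135281 + \frac{1}{694} = \frac{1481885015}{694}$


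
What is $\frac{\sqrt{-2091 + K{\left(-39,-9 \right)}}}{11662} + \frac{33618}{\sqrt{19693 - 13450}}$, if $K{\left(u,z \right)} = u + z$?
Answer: $\frac{11206 \sqrt{6243}}{2081} + \frac{i \sqrt{2139}}{11662} \approx 425.48 + 0.0039658 i$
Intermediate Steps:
$\frac{\sqrt{-2091 + K{\left(-39,-9 \right)}}}{11662} + \frac{33618}{\sqrt{19693 - 13450}} = \frac{\sqrt{-2091 - 48}}{11662} + \frac{33618}{\sqrt{19693 - 13450}} = \sqrt{-2091 - 48} \cdot \frac{1}{11662} + \frac{33618}{\sqrt{6243}} = \sqrt{-2139} \cdot \frac{1}{11662} + 33618 \frac{\sqrt{6243}}{6243} = i \sqrt{2139} \cdot \frac{1}{11662} + \frac{11206 \sqrt{6243}}{2081} = \frac{i \sqrt{2139}}{11662} + \frac{11206 \sqrt{6243}}{2081} = \frac{11206 \sqrt{6243}}{2081} + \frac{i \sqrt{2139}}{11662}$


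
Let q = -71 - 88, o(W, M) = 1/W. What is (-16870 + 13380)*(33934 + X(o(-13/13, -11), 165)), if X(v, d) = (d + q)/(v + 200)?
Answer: -23567523280/199 ≈ -1.1843e+8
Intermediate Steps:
q = -159
X(v, d) = (-159 + d)/(200 + v) (X(v, d) = (d - 159)/(v + 200) = (-159 + d)/(200 + v))
(-16870 + 13380)*(33934 + X(o(-13/13, -11), 165)) = (-16870 + 13380)*(33934 + (-159 + 165)/(200 + 1/(-13/13))) = -3490*(33934 + 6/(200 + 1/(-13*1/13))) = -3490*(33934 + 6/(200 + 1/(-1))) = -3490*(33934 + 6/(200 - 1)) = -3490*(33934 + 6/199) = -3490*6752872/199 = -23567523280/199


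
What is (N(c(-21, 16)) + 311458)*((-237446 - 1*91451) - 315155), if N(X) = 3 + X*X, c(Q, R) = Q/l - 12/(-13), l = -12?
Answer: -135606736993245/676 ≈ -2.0060e+11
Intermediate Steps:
c(Q, R) = 12/13 - Q/12 (c(Q, R) = Q/(-12) - 12/(-13) = Q*(-1/12) - 12*(-1/13) = -Q/12 + 12/13 = 12/13 - Q/12)
N(X) = 3 + X**2
(N(c(-21, 16)) + 311458)*((-237446 - 1*91451) - 315155) = ((3 + (12/13 - 1/12*(-21))**2) + 311458)*((-237446 - 1*91451) - 315155) = ((3 + (12/13 + 7/4)**2) + 311458)*((-237446 - 91451) - 315155) = ((3 + (139/52)**2) + 311458)*(-328897 - 315155) = ((3 + 19321/2704) + 311458)*(-644052) = (27433/2704 + 311458)*(-644052) = (842209865/2704)*(-644052) = -135606736993245/676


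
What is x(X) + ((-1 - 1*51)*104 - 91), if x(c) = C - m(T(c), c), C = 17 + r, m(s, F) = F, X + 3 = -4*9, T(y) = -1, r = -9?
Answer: -5452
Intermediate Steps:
X = -39 (X = -3 - 4*9 = -3 - 36 = -39)
C = 8 (C = 17 - 9 = 8)
x(c) = 8 - c
x(X) + ((-1 - 1*51)*104 - 91) = (8 - 1*(-39)) + ((-1 - 1*51)*104 - 91) = (8 + 39) + ((-1 - 51)*104 - 91) = 47 + (-52*104 - 91) = 47 + (-5408 - 91) = 47 - 5499 = -5452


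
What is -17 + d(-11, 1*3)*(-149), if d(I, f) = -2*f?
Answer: 877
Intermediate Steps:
-17 + d(-11, 1*3)*(-149) = -17 - 2*3*(-149) = -17 - 6*(-149) = -17 + 894 = 877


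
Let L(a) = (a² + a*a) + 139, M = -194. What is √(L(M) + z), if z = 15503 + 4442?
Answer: 2*√23839 ≈ 308.80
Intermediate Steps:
L(a) = 139 + 2*a² (L(a) = (a² + a²) + 139 = 2*a² + 139 = 139 + 2*a²)
z = 19945
√(L(M) + z) = √((139 + 2*(-194)²) + 19945) = √((139 + 2*37636) + 19945) = √((139 + 75272) + 19945) = √(75411 + 19945) = √95356 = 2*√23839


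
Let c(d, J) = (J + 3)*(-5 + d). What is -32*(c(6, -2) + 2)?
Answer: -96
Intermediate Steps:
c(d, J) = (-5 + d)*(3 + J) (c(d, J) = (3 + J)*(-5 + d) = (-5 + d)*(3 + J))
-32*(c(6, -2) + 2) = -32*((-15 - 5*(-2) + 3*6 - 2*6) + 2) = -32*((-15 + 10 + 18 - 12) + 2) = -32*(1 + 2) = -32*3 = -96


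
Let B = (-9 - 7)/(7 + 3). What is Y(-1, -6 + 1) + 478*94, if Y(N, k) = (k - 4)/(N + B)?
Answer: 584161/13 ≈ 44935.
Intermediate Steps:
B = -8/5 (B = -16/10 = -16*⅒ = -8/5 ≈ -1.6000)
Y(N, k) = (-4 + k)/(-8/5 + N) (Y(N, k) = (k - 4)/(N - 8/5) = (-4 + k)/(-8/5 + N))
Y(-1, -6 + 1) + 478*94 = 5*(-4 + (-6 + 1))/(-8 + 5*(-1)) + 478*94 = 5*(-4 - 5)/(-8 - 5) + 44932 = 5*(-9)/(-13) + 44932 = 5*(-1/13)*(-9) + 44932 = 45/13 + 44932 = 584161/13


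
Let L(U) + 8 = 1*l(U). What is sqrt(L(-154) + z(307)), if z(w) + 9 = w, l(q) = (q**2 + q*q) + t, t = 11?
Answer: sqrt(47733) ≈ 218.48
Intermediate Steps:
l(q) = 11 + 2*q**2 (l(q) = (q**2 + q*q) + 11 = (q**2 + q**2) + 11 = 2*q**2 + 11 = 11 + 2*q**2)
z(w) = -9 + w
L(U) = 3 + 2*U**2 (L(U) = -8 + 1*(11 + 2*U**2) = -8 + (11 + 2*U**2) = 3 + 2*U**2)
sqrt(L(-154) + z(307)) = sqrt((3 + 2*(-154)**2) + (-9 + 307)) = sqrt((3 + 2*23716) + 298) = sqrt((3 + 47432) + 298) = sqrt(47435 + 298) = sqrt(47733)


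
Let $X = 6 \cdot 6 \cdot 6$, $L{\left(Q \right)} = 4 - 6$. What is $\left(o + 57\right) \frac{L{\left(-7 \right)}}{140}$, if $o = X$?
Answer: $- \frac{39}{10} \approx -3.9$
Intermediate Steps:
$L{\left(Q \right)} = -2$ ($L{\left(Q \right)} = 4 - 6 = -2$)
$X = 216$ ($X = 36 \cdot 6 = 216$)
$o = 216$
$\left(o + 57\right) \frac{L{\left(-7 \right)}}{140} = \left(216 + 57\right) \left(- \frac{2}{140}\right) = 273 \left(\left(-2\right) \frac{1}{140}\right) = 273 \left(- \frac{1}{70}\right) = - \frac{39}{10}$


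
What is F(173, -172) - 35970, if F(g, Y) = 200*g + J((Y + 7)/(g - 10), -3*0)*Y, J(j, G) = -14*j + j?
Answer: -592250/163 ≈ -3633.4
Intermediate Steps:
J(j, G) = -13*j
F(g, Y) = 200*g - 13*Y*(7 + Y)/(-10 + g) (F(g, Y) = 200*g + (-13*(Y + 7)/(g - 10))*Y = 200*g + (-13*(7 + Y)/(-10 + g))*Y = 200*g - 13*Y*(7 + Y)/(-10 + g))
F(173, -172) - 35970 = (-13*(-172)*(7 - 172) + 200*173*(-10 + 173))/(-10 + 173) - 35970 = (-13*(-172)*(-165) + 200*173*163)/163 - 35970 = (-368940 + 5639800)/163 - 35970 = (1/163)*5270860 - 35970 = 5270860/163 - 35970 = -592250/163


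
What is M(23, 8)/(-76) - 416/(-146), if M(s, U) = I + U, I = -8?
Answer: 208/73 ≈ 2.8493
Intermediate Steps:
M(s, U) = -8 + U
M(23, 8)/(-76) - 416/(-146) = (-8 + 8)/(-76) - 416/(-146) = 0*(-1/76) - 416*(-1/146) = 0 + 208/73 = 208/73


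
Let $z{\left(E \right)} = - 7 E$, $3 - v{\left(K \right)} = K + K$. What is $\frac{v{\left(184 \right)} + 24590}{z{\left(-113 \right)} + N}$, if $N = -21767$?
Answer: $- \frac{425}{368} \approx -1.1549$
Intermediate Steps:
$v{\left(K \right)} = 3 - 2 K$ ($v{\left(K \right)} = 3 - \left(K + K\right) = 3 - 2 K$)
$\frac{v{\left(184 \right)} + 24590}{z{\left(-113 \right)} + N} = \frac{\left(3 - 368\right) + 24590}{\left(-7\right) \left(-113\right) - 21767} = \frac{\left(3 - 368\right) + 24590}{791 - 21767} = \frac{-365 + 24590}{-20976} = 24225 \left(- \frac{1}{20976}\right) = - \frac{425}{368}$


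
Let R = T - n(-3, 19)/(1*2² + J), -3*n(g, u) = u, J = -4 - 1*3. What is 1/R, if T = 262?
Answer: 9/2339 ≈ 0.0038478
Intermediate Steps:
J = -7 (J = -4 - 3 = -7)
n(g, u) = -u/3
R = 2339/9 (R = 262 - (-⅓*19)/(1*2² - 7) = 262 - (-19)/(3*(1*4 - 7)) = 262 - (-19)/(3*(4 - 7)) = 262 - (-19)/(3*(-3)) = 262 - (-19)*(-1)/(3*3) = 262 - 1*19/9 = 262 - 19/9 = 2339/9 ≈ 259.89)
1/R = 1/(2339/9) = 9/2339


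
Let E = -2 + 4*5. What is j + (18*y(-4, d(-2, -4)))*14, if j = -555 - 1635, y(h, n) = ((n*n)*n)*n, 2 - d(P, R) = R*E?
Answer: 7556614962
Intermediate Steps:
E = 18 (E = -2 + 20 = 18)
d(P, R) = 2 - 18*R (d(P, R) = 2 - R*18 = 2 - 18*R)
y(h, n) = n**4 (y(h, n) = (n**2*n)*n = n**3*n = n**4)
j = -2190
j + (18*y(-4, d(-2, -4)))*14 = -2190 + (18*(2 - 18*(-4))**4)*14 = -2190 + (18*(2 + 72)**4)*14 = -2190 + (18*74**4)*14 = -2190 + (18*29986576)*14 = -2190 + 539758368*14 = -2190 + 7556617152 = 7556614962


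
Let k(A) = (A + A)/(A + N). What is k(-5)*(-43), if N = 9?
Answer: 215/2 ≈ 107.50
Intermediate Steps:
k(A) = 2*A/(9 + A) (k(A) = (A + A)/(A + 9) = (2*A)/(9 + A) = 2*A/(9 + A))
k(-5)*(-43) = (2*(-5)/(9 - 5))*(-43) = (2*(-5)/4)*(-43) = (2*(-5)*(¼))*(-43) = -5/2*(-43) = 215/2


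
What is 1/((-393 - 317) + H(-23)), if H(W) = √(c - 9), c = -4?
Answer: -710/504113 - I*√13/504113 ≈ -0.0014084 - 7.1523e-6*I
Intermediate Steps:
H(W) = I*√13 (H(W) = √(-4 - 9) = √(-13) = I*√13)
1/((-393 - 317) + H(-23)) = 1/((-393 - 317) + I*√13) = 1/(-710 + I*√13)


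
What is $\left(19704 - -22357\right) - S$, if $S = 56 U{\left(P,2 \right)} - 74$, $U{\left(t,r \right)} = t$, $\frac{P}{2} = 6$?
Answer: $41463$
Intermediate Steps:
$P = 12$ ($P = 2 \cdot 6 = 12$)
$S = 598$ ($S = 56 \cdot 12 - 74 = 672 - 74 = 598$)
$\left(19704 - -22357\right) - S = \left(19704 - -22357\right) - 598 = \left(19704 + 22357\right) - 598 = 42061 - 598 = 41463$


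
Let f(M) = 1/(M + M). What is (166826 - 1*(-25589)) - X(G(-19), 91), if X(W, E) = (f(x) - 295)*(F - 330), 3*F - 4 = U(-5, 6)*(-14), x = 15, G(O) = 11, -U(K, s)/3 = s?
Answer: 5411092/45 ≈ 1.2025e+5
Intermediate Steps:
U(K, s) = -3*s
F = 256/3 (F = 4/3 + (-3*6*(-14))/3 = 4/3 + (-18*(-14))/3 = 4/3 + (⅓)*252 = 4/3 + 84 = 256/3 ≈ 85.333)
f(M) = 1/(2*M)
X(W, E) = 3247583/45 (X(W, E) = ((½)/15 - 295)*(256/3 - 330) = ((½)*(1/15) - 295)*(-734/3) = (1/30 - 295)*(-734/3) = -8849/30*(-734/3) = 3247583/45)
(166826 - 1*(-25589)) - X(G(-19), 91) = (166826 - 1*(-25589)) - 1*3247583/45 = (166826 + 25589) - 3247583/45 = 192415 - 3247583/45 = 5411092/45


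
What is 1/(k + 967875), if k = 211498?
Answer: 1/1179373 ≈ 8.4791e-7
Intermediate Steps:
1/(k + 967875) = 1/(211498 + 967875) = 1/1179373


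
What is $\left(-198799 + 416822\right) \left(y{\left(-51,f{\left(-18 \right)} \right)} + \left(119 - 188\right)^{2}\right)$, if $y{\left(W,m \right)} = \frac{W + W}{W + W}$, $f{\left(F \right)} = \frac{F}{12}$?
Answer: $1038225526$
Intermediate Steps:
$f{\left(F \right)} = \frac{F}{12}$ ($f{\left(F \right)} = F \frac{1}{12} = \frac{F}{12}$)
$y{\left(W,m \right)} = 1$ ($y{\left(W,m \right)} = \frac{2 W}{2 W} = 2 W \frac{1}{2 W} = 1$)
$\left(-198799 + 416822\right) \left(y{\left(-51,f{\left(-18 \right)} \right)} + \left(119 - 188\right)^{2}\right) = \left(-198799 + 416822\right) \left(1 + \left(119 - 188\right)^{2}\right) = 218023 \left(1 + \left(-69\right)^{2}\right) = 218023 \left(1 + 4761\right) = 218023 \cdot 4762 = 1038225526$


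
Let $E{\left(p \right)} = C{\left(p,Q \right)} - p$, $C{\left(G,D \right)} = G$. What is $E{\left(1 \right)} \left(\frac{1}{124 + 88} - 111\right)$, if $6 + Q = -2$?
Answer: $0$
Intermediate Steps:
$Q = -8$ ($Q = -6 - 2 = -8$)
$E{\left(p \right)} = 0$ ($E{\left(p \right)} = p - p = 0$)
$E{\left(1 \right)} \left(\frac{1}{124 + 88} - 111\right) = 0 \left(\frac{1}{124 + 88} - 111\right) = 0 \left(\frac{1}{212} - 111\right) = 0 \left(- \frac{23531}{212}\right) = 0$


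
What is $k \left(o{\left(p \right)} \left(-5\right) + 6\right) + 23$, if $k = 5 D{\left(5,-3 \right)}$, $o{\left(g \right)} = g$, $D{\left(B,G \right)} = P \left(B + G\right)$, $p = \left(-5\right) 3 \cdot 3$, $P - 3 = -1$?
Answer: $4643$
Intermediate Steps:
$P = 2$ ($P = 3 - 1 = 2$)
$p = -45$ ($p = \left(-15\right) 3 = -45$)
$D{\left(B,G \right)} = 2 B + 2 G$ ($D{\left(B,G \right)} = 2 \left(B + G\right) = 2 B + 2 G$)
$k = 20$ ($k = 5 \left(2 \cdot 5 + 2 \left(-3\right)\right) = 5 \left(10 - 6\right) = 5 \cdot 4 = 20$)
$k \left(o{\left(p \right)} \left(-5\right) + 6\right) + 23 = 20 \left(\left(-45\right) \left(-5\right) + 6\right) + 23 = 20 \left(225 + 6\right) + 23 = 20 \cdot 231 + 23 = 4620 + 23 = 4643$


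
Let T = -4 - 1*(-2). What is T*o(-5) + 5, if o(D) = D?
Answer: 15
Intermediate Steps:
T = -2 (T = -4 + 2 = -2)
T*o(-5) + 5 = -2*(-5) + 5 = 10 + 5 = 15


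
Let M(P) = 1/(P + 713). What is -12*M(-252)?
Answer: -12/461 ≈ -0.026030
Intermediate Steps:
M(P) = 1/(713 + P)
-12*M(-252) = -12/(713 - 252) = -12/461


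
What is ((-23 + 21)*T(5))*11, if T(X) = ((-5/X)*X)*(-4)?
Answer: -440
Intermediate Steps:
T(X) = 20 (T(X) = -5*(-4) = 20)
((-23 + 21)*T(5))*11 = ((-23 + 21)*20)*11 = -2*20*11 = -40*11 = -440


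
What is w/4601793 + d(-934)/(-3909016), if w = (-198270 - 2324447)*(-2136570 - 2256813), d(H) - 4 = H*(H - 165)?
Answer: 7220773949117774011/2998080410948 ≈ 2.4085e+6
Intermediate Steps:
d(H) = 4 + H*(-165 + H) (d(H) = 4 + H*(H - 165) = 4 + H*(-165 + H))
w = 11083261981611 (w = -2522717*(-4393383) = 11083261981611)
w/4601793 + d(-934)/(-3909016) = 11083261981611/4601793 + (4 + (-934)**2 - 165*(-934))/(-3909016) = 11083261981611*(1/4601793) + (4 + 872356 + 154110)*(-1/3909016) = 3694420660537/1533931 + 1026470*(-1/3909016) = 3694420660537/1533931 - 513235/1954508 = 7220773949117774011/2998080410948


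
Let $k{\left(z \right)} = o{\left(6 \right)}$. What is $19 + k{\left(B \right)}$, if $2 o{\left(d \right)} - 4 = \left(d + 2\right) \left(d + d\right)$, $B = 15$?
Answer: $69$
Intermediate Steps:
$o{\left(d \right)} = 2 + d \left(2 + d\right)$ ($o{\left(d \right)} = 2 + \frac{\left(d + 2\right) \left(d + d\right)}{2} = 2 + \frac{\left(2 + d\right) 2 d}{2} = 2 + \frac{2 d \left(2 + d\right)}{2} = 2 + d \left(2 + d\right)$)
$k{\left(z \right)} = 50$ ($k{\left(z \right)} = 2 + 6^{2} + 2 \cdot 6 = 2 + 36 + 12 = 50$)
$19 + k{\left(B \right)} = 19 + 50 = 69$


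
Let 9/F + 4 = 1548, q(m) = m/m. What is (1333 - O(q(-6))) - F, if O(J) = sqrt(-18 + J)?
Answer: 2058143/1544 - I*sqrt(17) ≈ 1333.0 - 4.1231*I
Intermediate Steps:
q(m) = 1
F = 9/1544 (F = 9/(-4 + 1548) = 9/1544 ≈ 0.0058290)
(1333 - O(q(-6))) - F = (1333 - sqrt(-18 + 1)) - 1*9/1544 = (1333 - sqrt(-17)) - 9/1544 = (1333 - I*sqrt(17)) - 9/1544 = 2058143/1544 - I*sqrt(17)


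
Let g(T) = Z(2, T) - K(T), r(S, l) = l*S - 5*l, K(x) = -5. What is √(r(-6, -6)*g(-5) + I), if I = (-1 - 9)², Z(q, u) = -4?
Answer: √166 ≈ 12.884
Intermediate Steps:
r(S, l) = -5*l + S*l (r(S, l) = S*l - 5*l = -5*l + S*l)
g(T) = 1 (g(T) = -4 - 1*(-5) = -4 + 5 = 1)
I = 100 (I = (-10)² = 100)
√(r(-6, -6)*g(-5) + I) = √(-6*(-5 - 6)*1 + 100) = √(-6*(-11)*1 + 100) = √(66*1 + 100) = √(66 + 100) = √166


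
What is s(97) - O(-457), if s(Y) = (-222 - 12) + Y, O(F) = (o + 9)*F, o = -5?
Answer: 1691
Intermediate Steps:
O(F) = 4*F (O(F) = (-5 + 9)*F = 4*F)
s(Y) = -234 + Y
s(97) - O(-457) = (-234 + 97) - 4*(-457) = -137 - 1*(-1828) = -137 + 1828 = 1691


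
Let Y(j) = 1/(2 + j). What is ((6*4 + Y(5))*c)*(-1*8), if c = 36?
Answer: -48672/7 ≈ -6953.1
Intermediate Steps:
((6*4 + Y(5))*c)*(-1*8) = ((6*4 + 1/(2 + 5))*36)*(-1*8) = ((24 + 1/7)*36)*(-8) = ((24 + ⅐)*36)*(-8) = ((169/7)*36)*(-8) = (6084/7)*(-8) = -48672/7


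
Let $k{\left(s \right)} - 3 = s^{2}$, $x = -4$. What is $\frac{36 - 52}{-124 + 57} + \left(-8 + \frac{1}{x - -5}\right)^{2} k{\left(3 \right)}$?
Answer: $\frac{39412}{67} \approx 588.24$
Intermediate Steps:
$k{\left(s \right)} = 3 + s^{2}$
$\frac{36 - 52}{-124 + 57} + \left(-8 + \frac{1}{x - -5}\right)^{2} k{\left(3 \right)} = \frac{36 - 52}{-124 + 57} + \left(-8 + \frac{1}{-4 - -5}\right)^{2} \left(3 + 3^{2}\right) = - \frac{16}{-67} + \left(-8 + \frac{1}{-4 + 5}\right)^{2} \left(3 + 9\right) = \left(-16\right) \left(- \frac{1}{67}\right) + \left(-8 + 1^{-1}\right)^{2} \cdot 12 = \frac{16}{67} + \left(-8 + 1\right)^{2} \cdot 12 = \frac{16}{67} + \left(-7\right)^{2} \cdot 12 = \frac{16}{67} + 49 \cdot 12 = \frac{16}{67} + 588 = \frac{39412}{67}$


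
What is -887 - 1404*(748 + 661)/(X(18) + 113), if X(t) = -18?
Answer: -2062501/95 ≈ -21711.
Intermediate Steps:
-887 - 1404*(748 + 661)/(X(18) + 113) = -887 - 1404*(748 + 661)/(-18 + 113) = -887 - 1978236/95 = -2062501/95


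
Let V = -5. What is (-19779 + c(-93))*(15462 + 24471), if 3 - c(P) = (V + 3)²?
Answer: -789874740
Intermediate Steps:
c(P) = -1 (c(P) = 3 - (-5 + 3)² = 3 - 1*(-2)² = 3 - 1*4 = 3 - 4 = -1)
(-19779 + c(-93))*(15462 + 24471) = (-19779 - 1)*(15462 + 24471) = -19780*39933 = -789874740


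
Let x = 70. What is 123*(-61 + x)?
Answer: 1107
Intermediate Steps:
123*(-61 + x) = 123*(-61 + 70) = 123*9 = 1107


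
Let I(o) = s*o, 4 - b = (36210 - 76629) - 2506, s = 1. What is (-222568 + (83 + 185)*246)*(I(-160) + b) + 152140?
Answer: -6699184020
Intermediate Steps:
b = 42929 (b = 4 - ((36210 - 76629) - 2506) = 4 - (-40419 - 2506) = 4 - 1*(-42925) = 4 + 42925 = 42929)
I(o) = o (I(o) = 1*o = o)
(-222568 + (83 + 185)*246)*(I(-160) + b) + 152140 = (-222568 + (83 + 185)*246)*(-160 + 42929) + 152140 = (-222568 + 268*246)*42769 + 152140 = (-222568 + 65928)*42769 + 152140 = -156640*42769 + 152140 = -6699336160 + 152140 = -6699184020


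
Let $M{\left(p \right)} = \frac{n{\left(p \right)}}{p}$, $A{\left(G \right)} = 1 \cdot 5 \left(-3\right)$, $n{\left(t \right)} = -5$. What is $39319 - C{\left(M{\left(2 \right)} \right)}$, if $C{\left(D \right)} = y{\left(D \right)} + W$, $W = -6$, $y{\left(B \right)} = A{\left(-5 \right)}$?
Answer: $39340$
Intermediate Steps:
$A{\left(G \right)} = -15$ ($A{\left(G \right)} = 5 \left(-3\right) = -15$)
$y{\left(B \right)} = -15$
$M{\left(p \right)} = - \frac{5}{p}$
$C{\left(D \right)} = -21$ ($C{\left(D \right)} = -15 - 6 = -21$)
$39319 - C{\left(M{\left(2 \right)} \right)} = 39319 - -21 = 39319 + 21 = 39340$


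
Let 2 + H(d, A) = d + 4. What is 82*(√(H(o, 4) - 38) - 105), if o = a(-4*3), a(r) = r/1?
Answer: -8610 + 328*I*√3 ≈ -8610.0 + 568.11*I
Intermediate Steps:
a(r) = r (a(r) = r*1 = r)
o = -12 (o = -4*3 = -12)
H(d, A) = 2 + d (H(d, A) = -2 + (d + 4) = -2 + (4 + d) = 2 + d)
82*(√(H(o, 4) - 38) - 105) = 82*(√((2 - 12) - 38) - 105) = 82*(√(-10 - 38) - 105) = 82*(√(-48) - 105) = 82*(4*I*√3 - 105) = 82*(-105 + 4*I*√3) = -8610 + 328*I*√3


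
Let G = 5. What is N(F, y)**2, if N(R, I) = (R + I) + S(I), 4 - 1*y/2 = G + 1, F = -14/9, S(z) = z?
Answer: 7396/81 ≈ 91.309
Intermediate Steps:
F = -14/9 (F = -14*1/9 = -14/9 ≈ -1.5556)
y = -4 (y = 8 - 2*(5 + 1) = 8 - 2*6 = 8 - 12 = -4)
N(R, I) = R + 2*I (N(R, I) = (R + I) + I = (I + R) + I = R + 2*I)
N(F, y)**2 = (-14/9 + 2*(-4))**2 = (-14/9 - 8)**2 = (-86/9)**2 = 7396/81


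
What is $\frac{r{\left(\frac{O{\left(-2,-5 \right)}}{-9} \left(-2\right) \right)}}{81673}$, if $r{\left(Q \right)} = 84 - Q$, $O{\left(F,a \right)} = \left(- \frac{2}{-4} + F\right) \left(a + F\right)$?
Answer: $\frac{245}{245019} \approx 0.00099992$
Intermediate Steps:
$O{\left(F,a \right)} = \left(\frac{1}{2} + F\right) \left(F + a\right)$ ($O{\left(F,a \right)} = \left(\left(-2\right) \left(- \frac{1}{4}\right) + F\right) \left(F + a\right) = \left(\frac{1}{2} + F\right) \left(F + a\right)$)
$\frac{r{\left(\frac{O{\left(-2,-5 \right)}}{-9} \left(-2\right) \right)}}{81673} = \frac{84 - \frac{\left(-2\right)^{2} + \frac{1}{2} \left(-2\right) + \frac{1}{2} \left(-5\right) - -10}{-9} \left(-2\right)}{81673} = \left(84 - \left(4 - 1 - \frac{5}{2} + 10\right) \left(- \frac{1}{9}\right) \left(-2\right)\right) \frac{1}{81673} = \left(84 - \frac{21}{2} \left(- \frac{1}{9}\right) \left(-2\right)\right) \frac{1}{81673} = \left(84 - \left(- \frac{7}{6}\right) \left(-2\right)\right) \frac{1}{81673} = \left(84 - \frac{7}{3}\right) \frac{1}{81673} = \frac{245}{3} \cdot \frac{1}{81673} = \frac{245}{245019}$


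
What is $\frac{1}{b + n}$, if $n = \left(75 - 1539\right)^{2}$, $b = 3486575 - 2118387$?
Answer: $\frac{1}{3511484} \approx 2.8478 \cdot 10^{-7}$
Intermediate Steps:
$b = 1368188$
$n = 2143296$ ($n = \left(-1464\right)^{2} = 2143296$)
$\frac{1}{b + n} = \frac{1}{1368188 + 2143296} = \frac{1}{3511484}$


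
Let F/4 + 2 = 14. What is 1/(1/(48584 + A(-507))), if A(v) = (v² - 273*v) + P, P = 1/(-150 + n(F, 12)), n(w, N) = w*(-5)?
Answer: 173177159/390 ≈ 4.4404e+5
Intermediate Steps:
F = 48 (F = -8 + 4*14 = -8 + 56 = 48)
n(w, N) = -5*w
P = -1/390 (P = 1/(-150 - 5*48) = 1/(-150 - 240) = 1/(-390) = -1/390 ≈ -0.0025641)
A(v) = -1/390 + v² - 273*v (A(v) = (v² - 273*v) - 1/390 = -1/390 + v² - 273*v)
1/(1/(48584 + A(-507))) = 1/(1/(48584 + (-1/390 + (-507)² - 273*(-507)))) = 1/(1/(48584 + (-1/390 + 257049 + 138411))) = 1/(1/(48584 + 154229399/390)) = 1/(1/(173177159/390)) = 1/(390/173177159) = 173177159/390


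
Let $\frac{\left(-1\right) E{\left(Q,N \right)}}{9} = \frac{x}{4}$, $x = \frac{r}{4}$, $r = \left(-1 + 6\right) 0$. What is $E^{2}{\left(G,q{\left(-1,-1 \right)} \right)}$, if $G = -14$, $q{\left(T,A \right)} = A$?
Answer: $0$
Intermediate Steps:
$r = 0$ ($r = 5 \cdot 0 = 0$)
$x = 0$ ($x = \frac{0}{4} = 0 \cdot \frac{1}{4} = 0$)
$E{\left(Q,N \right)} = 0$ ($E{\left(Q,N \right)} = - 9 \cdot \frac{0}{4} = - 9 \cdot 0 \cdot \frac{1}{4} = \left(-9\right) 0 = 0$)
$E^{2}{\left(G,q{\left(-1,-1 \right)} \right)} = 0^{2} = 0$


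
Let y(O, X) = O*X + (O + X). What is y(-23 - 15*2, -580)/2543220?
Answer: 30107/2543220 ≈ 0.011838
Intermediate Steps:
y(O, X) = O + X + O*X
y(-23 - 15*2, -580)/2543220 = ((-23 - 15*2) - 580 + (-23 - 15*2)*(-580))/2543220 = ((-23 - 30) - 580 + (-23 - 30)*(-580))*(1/2543220) = (-53 - 580 - 53*(-580))*(1/2543220) = (-53 - 580 + 30740)*(1/2543220) = 30107*(1/2543220) = 30107/2543220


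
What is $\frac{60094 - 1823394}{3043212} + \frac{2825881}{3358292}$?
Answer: $\frac{669519671543}{2554998628476} \approx 0.26204$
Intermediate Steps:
$\frac{60094 - 1823394}{3043212} + \frac{2825881}{3358292} = \left(60094 - 1823394\right) \frac{1}{3043212} + 2825881 \cdot \frac{1}{3358292} = \left(-1763300\right) \frac{1}{3043212} + \frac{2825881}{3358292} = - \frac{440825}{760803} + \frac{2825881}{3358292} = \frac{669519671543}{2554998628476}$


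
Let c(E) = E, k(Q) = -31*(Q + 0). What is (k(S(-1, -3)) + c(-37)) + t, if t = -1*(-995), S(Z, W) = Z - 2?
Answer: 1051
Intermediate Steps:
S(Z, W) = -2 + Z
k(Q) = -31*Q
t = 995
(k(S(-1, -3)) + c(-37)) + t = (-31*(-2 - 1) - 37) + 995 = (-31*(-3) - 37) + 995 = (93 - 37) + 995 = 56 + 995 = 1051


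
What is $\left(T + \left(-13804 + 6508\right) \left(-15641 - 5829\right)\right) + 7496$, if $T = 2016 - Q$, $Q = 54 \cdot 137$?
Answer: $156647234$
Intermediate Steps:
$Q = 7398$
$T = -5382$ ($T = 2016 - 7398 = -5382$)
$\left(T + \left(-13804 + 6508\right) \left(-15641 - 5829\right)\right) + 7496 = \left(-5382 + \left(-13804 + 6508\right) \left(-15641 - 5829\right)\right) + 7496 = \left(-5382 - -156645120\right) + 7496 = \left(-5382 + 156645120\right) + 7496 = 156639738 + 7496 = 156647234$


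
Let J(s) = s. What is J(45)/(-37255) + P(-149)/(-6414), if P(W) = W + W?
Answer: 1081336/23895357 ≈ 0.045253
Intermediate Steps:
P(W) = 2*W
J(45)/(-37255) + P(-149)/(-6414) = 45/(-37255) + (2*(-149))/(-6414) = 45*(-1/37255) - 298*(-1/6414) = -9/7451 + 149/3207 = 1081336/23895357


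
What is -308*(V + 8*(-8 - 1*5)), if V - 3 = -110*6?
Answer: 234388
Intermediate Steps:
V = -657 (V = 3 - 110*6 = 3 - 660 = -657)
-308*(V + 8*(-8 - 1*5)) = -308*(-657 + 8*(-8 - 1*5)) = -308*(-657 + 8*(-8 - 5)) = -308*(-657 + 8*(-13)) = -308*(-657 - 104) = -308*(-761) = 234388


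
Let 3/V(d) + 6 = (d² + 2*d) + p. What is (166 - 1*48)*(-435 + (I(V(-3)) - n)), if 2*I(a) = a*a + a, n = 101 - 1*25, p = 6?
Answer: -60180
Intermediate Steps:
V(d) = 3/(d² + 2*d) (V(d) = 3/(-6 + ((d² + 2*d) + 6)) = 3/(-6 + (6 + d² + 2*d)) = 3/(d² + 2*d))
n = 76 (n = 101 - 25 = 76)
I(a) = a/2 + a²/2 (I(a) = (a*a + a)/2 = (a² + a)/2 = (a + a²)/2 = a/2 + a²/2)
(166 - 1*48)*(-435 + (I(V(-3)) - n)) = (166 - 1*48)*(-435 + ((3/(-3*(2 - 3)))*(1 + 3/(-3*(2 - 3)))/2 - 1*76)) = (166 - 48)*(-435 + ((3*(-⅓)/(-1))*(1 + 3*(-⅓)/(-1))/2 - 76)) = 118*(-435 + ((3*(-⅓)*(-1))*(1 + 3*(-⅓)*(-1))/2 - 76)) = 118*(-435 + ((½)*1*(1 + 1) - 76)) = 118*(-435 + ((½)*1*2 - 76)) = 118*(-435 + (1 - 76)) = 118*(-435 - 75) = 118*(-510) = -60180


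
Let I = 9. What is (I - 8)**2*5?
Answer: 5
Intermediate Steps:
(I - 8)**2*5 = (9 - 8)**2*5 = 1**2*5 = 1*5 = 5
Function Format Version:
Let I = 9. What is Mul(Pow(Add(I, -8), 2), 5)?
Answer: 5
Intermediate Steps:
Mul(Pow(Add(I, -8), 2), 5) = Mul(Pow(Add(9, -8), 2), 5) = Mul(Pow(1, 2), 5) = Mul(1, 5) = 5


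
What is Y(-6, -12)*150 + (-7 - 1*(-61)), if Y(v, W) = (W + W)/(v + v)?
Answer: 354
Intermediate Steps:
Y(v, W) = W/v (Y(v, W) = (2*W)/((2*v)) = (2*W)*(1/(2*v)) = W/v)
Y(-6, -12)*150 + (-7 - 1*(-61)) = -12/(-6)*150 + (-7 - 1*(-61)) = -12*(-⅙)*150 + (-7 + 61) = 2*150 + 54 = 300 + 54 = 354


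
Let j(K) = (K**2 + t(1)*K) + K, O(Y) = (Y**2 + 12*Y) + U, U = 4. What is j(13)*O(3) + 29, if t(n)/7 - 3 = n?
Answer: 26783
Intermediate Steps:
t(n) = 21 + 7*n
O(Y) = 4 + Y**2 + 12*Y (O(Y) = (Y**2 + 12*Y) + 4 = 4 + Y**2 + 12*Y)
j(K) = K**2 + 29*K (j(K) = (K**2 + (21 + 7*1)*K) + K = (K**2 + (21 + 7)*K) + K = (K**2 + 28*K) + K = K**2 + 29*K)
j(13)*O(3) + 29 = (13*(29 + 13))*(4 + 3**2 + 12*3) + 29 = (13*42)*(4 + 9 + 36) + 29 = 546*49 + 29 = 26754 + 29 = 26783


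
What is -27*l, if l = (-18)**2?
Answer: -8748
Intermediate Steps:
l = 324
-27*l = -27*324 = -8748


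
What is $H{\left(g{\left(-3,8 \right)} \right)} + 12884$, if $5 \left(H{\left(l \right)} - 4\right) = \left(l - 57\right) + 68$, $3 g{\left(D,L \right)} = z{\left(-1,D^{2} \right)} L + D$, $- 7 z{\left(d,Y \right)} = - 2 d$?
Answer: $\frac{1353434}{105} \approx 12890.0$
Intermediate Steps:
$z{\left(d,Y \right)} = \frac{2 d}{7}$ ($z{\left(d,Y \right)} = - \frac{\left(-2\right) d}{7} = \frac{2 d}{7}$)
$g{\left(D,L \right)} = - \frac{2 L}{21} + \frac{D}{3}$ ($g{\left(D,L \right)} = \frac{\frac{2}{7} \left(-1\right) L + D}{3} = \frac{- \frac{2 L}{7} + D}{3} = \frac{D - \frac{2 L}{7}}{3} = - \frac{2 L}{21} + \frac{D}{3}$)
$H{\left(l \right)} = \frac{31}{5} + \frac{l}{5}$ ($H{\left(l \right)} = 4 + \frac{\left(l - 57\right) + 68}{5} = 4 + \frac{\left(-57 + l\right) + 68}{5} = 4 + \frac{11 + l}{5} = 4 + \left(\frac{11}{5} + \frac{l}{5}\right) = \frac{31}{5} + \frac{l}{5}$)
$H{\left(g{\left(-3,8 \right)} \right)} + 12884 = \left(\frac{31}{5} + \frac{\left(- \frac{2}{21}\right) 8 + \frac{1}{3} \left(-3\right)}{5}\right) + 12884 = \left(\frac{31}{5} + \frac{- \frac{16}{21} - 1}{5}\right) + 12884 = \left(\frac{31}{5} + \frac{1}{5} \left(- \frac{37}{21}\right)\right) + 12884 = \left(\frac{31}{5} - \frac{37}{105}\right) + 12884 = \frac{614}{105} + 12884 = \frac{1353434}{105}$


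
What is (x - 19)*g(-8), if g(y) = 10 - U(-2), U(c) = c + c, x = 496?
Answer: 6678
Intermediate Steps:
U(c) = 2*c
g(y) = 14 (g(y) = 10 - 2*(-2) = 10 - 1*(-4) = 10 + 4 = 14)
(x - 19)*g(-8) = (496 - 19)*14 = 477*14 = 6678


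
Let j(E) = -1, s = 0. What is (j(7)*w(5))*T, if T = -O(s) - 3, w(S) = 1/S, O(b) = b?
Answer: ⅗ ≈ 0.60000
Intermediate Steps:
T = -3 (T = -1*0 - 3 = 0 - 3 = -3)
(j(7)*w(5))*T = -1/5*(-3) = -1*⅕*(-3) = -⅕*(-3) = ⅗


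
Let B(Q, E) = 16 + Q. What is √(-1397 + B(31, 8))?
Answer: 15*I*√6 ≈ 36.742*I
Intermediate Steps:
√(-1397 + B(31, 8)) = √(-1397 + (16 + 31)) = √(-1397 + 47) = √(-1350) = 15*I*√6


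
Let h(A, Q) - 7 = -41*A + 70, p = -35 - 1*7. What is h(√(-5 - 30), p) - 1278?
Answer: -1201 - 41*I*√35 ≈ -1201.0 - 242.56*I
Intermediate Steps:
p = -42 (p = -35 - 7 = -42)
h(A, Q) = 77 - 41*A (h(A, Q) = 7 + (-41*A + 70) = 7 + (70 - 41*A) = 77 - 41*A)
h(√(-5 - 30), p) - 1278 = (77 - 41*√(-5 - 30)) - 1278 = (77 - 41*I*√35) - 1278 = -1201 - 41*I*√35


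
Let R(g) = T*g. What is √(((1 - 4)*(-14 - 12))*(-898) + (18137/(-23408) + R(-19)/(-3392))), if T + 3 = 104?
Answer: I*√550042846764081/88616 ≈ 264.66*I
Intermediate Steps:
T = 101 (T = -3 + 104 = 101)
R(g) = 101*g
√(((1 - 4)*(-14 - 12))*(-898) + (18137/(-23408) + R(-19)/(-3392))) = √(((1 - 4)*(-14 - 12))*(-898) + (18137/(-23408) + (101*(-19))/(-3392))) = √(-3*(-26)*(-898) + (18137*(-1/23408) - 1919*(-1/3392))) = √(78*(-898) + (-2591/3344 + 1919/3392)) = √(-70044 - 148221/708928) = √(-49656301053/708928) = I*√550042846764081/88616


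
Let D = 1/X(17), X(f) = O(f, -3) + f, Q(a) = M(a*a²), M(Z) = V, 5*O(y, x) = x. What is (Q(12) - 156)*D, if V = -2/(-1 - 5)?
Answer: -2335/246 ≈ -9.4919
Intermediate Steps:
O(y, x) = x/5
V = ⅓ (V = -2/(-6) = -2*(-⅙) = ⅓ ≈ 0.33333)
M(Z) = ⅓
Q(a) = ⅓
X(f) = -⅗ + f (X(f) = (⅕)*(-3) + f = -⅗ + f)
D = 5/82 (D = 1/(-⅗ + 17) = 1/(82/5) = 5/82 ≈ 0.060976)
(Q(12) - 156)*D = (⅓ - 156)*(5/82) = -467/3*5/82 = -2335/246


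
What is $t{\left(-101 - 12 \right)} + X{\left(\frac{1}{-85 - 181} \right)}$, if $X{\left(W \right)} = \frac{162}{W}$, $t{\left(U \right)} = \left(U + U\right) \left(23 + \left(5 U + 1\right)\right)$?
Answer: $79174$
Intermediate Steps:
$t{\left(U \right)} = 2 U \left(24 + 5 U\right)$ ($t{\left(U \right)} = 2 U \left(23 + \left(1 + 5 U\right)\right) = 2 U \left(24 + 5 U\right)$)
$t{\left(-101 - 12 \right)} + X{\left(\frac{1}{-85 - 181} \right)} = 2 \left(-101 - 12\right) \left(24 + 5 \left(-101 - 12\right)\right) + \frac{162}{\frac{1}{-85 - 181}} = 2 \left(-101 - 12\right) \left(24 + 5 \left(-101 - 12\right)\right) + \frac{162}{\frac{1}{-266}} = 2 \left(-113\right) \left(24 + 5 \left(-113\right)\right) + \frac{162}{- \frac{1}{266}} = 2 \left(-113\right) \left(24 - 565\right) + 162 \left(-266\right) = 2 \left(-113\right) \left(-541\right) - 43092 = 122266 - 43092 = 79174$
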